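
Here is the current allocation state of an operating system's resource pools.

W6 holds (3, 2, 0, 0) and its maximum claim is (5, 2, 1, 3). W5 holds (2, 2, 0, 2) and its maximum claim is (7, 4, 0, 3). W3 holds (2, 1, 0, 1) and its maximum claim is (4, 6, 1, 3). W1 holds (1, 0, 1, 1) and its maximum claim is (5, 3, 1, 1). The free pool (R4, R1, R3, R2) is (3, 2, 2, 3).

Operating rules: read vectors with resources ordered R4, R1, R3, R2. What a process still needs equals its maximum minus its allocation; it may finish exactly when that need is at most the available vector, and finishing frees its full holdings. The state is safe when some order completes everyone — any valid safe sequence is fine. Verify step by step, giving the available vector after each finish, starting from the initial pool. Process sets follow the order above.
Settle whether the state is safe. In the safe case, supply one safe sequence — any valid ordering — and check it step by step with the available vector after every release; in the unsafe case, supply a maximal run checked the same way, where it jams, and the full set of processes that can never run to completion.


SAFE — a valid safe sequence is W6, W1, W5, W3.
Key observation: W6 marks the first exact bind of the order: its need (2, 0, 1, 3) fits the free (3, 2, 2, 3) with zero slack on a requested resource.
Step-by-step check:
  pool = (3, 2, 2, 3)
  W6: need (2, 0, 1, 3) fits (3, 2, 2, 3); releases (3, 2, 0, 0), pool now (6, 4, 2, 3)
  W1: need (4, 3, 0, 0) fits (6, 4, 2, 3); releases (1, 0, 1, 1), pool now (7, 4, 3, 4)
  W5: need (5, 2, 0, 1) fits (7, 4, 3, 4); releases (2, 2, 0, 2), pool now (9, 6, 3, 6)
  W3: need (2, 5, 1, 2) fits (9, 6, 3, 6); releases (2, 1, 0, 1), pool now (11, 7, 3, 7)


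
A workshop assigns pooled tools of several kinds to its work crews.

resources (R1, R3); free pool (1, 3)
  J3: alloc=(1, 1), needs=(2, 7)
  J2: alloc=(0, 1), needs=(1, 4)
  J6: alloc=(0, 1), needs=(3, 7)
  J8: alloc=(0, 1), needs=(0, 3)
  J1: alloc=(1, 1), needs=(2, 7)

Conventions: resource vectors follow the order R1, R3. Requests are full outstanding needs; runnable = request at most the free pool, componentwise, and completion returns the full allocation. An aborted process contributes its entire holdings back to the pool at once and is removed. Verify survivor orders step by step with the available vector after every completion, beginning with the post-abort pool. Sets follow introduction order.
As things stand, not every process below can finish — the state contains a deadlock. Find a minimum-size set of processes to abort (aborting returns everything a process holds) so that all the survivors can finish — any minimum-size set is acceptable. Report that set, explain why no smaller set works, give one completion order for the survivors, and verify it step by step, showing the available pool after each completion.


Minimum abort set: J6 and J1.
Key observation: J3 was stuck for good until J6 and J1 gave back (1, 2); in the order shown it finishes at step 3.
Minimality, checking each single-abort alternative: J3 alone leaves J6 blocked (short on R1 and R3); J2 alone leaves J3 blocked (short on R1 and R3); J6 alone leaves J3 blocked (short on R1 and R3); J8 alone leaves J3 blocked (short on R1 and R3); J1 alone leaves J3 blocked (short on R3).
Survivors finish in the order: J2, J8, J3. Check, step by step (pool after the aborts first):
  pool = (2, 5)
  J2 needs (1, 4) <= (2, 5) -> finishes; pool += (0, 1) = (2, 6)
  J8 needs (0, 3) <= (2, 6) -> finishes; pool += (0, 1) = (2, 7)
  J3 needs (2, 7) <= (2, 7) -> finishes; pool += (1, 1) = (3, 8)


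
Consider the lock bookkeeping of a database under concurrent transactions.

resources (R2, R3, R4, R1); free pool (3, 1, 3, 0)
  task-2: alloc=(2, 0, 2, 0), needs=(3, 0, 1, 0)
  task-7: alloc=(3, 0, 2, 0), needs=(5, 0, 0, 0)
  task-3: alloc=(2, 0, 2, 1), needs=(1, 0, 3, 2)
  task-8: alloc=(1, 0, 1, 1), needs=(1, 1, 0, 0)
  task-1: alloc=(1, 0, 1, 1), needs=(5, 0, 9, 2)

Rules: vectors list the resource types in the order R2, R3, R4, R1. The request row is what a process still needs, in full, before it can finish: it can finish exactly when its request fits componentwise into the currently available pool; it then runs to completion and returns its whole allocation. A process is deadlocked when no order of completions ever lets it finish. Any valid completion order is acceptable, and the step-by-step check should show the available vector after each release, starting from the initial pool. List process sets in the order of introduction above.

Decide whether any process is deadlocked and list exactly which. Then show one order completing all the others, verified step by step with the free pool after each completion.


Deadlocked: task-3 and task-1.
Key observation: R1 is the bottleneck — with task-8, task-2, task-7 done the pool holds (9, 1, 8, 1), short of every remaining need.
The rest can finish in the order task-8, task-2, task-7. Check, step by step:
  pool = (3, 1, 3, 0)
  run task-8 (needs (1, 1, 0, 0), free (3, 1, 3, 0)); after release of (1, 0, 1, 1) the pool is (4, 1, 4, 1)
  run task-2 (needs (3, 0, 1, 0), free (4, 1, 4, 1)); after release of (2, 0, 2, 0) the pool is (6, 1, 6, 1)
  run task-7 (needs (5, 0, 0, 0), free (6, 1, 6, 1)); after release of (3, 0, 2, 0) the pool is (9, 1, 8, 1)
None of the blocked processes ever fits:
  task-3 cannot run: need (1, 0, 3, 2) vs free (9, 1, 8, 1) (insufficient R1)
  task-1 cannot run: need (5, 0, 9, 2) vs free (9, 1, 8, 1) (insufficient R4 and R1)


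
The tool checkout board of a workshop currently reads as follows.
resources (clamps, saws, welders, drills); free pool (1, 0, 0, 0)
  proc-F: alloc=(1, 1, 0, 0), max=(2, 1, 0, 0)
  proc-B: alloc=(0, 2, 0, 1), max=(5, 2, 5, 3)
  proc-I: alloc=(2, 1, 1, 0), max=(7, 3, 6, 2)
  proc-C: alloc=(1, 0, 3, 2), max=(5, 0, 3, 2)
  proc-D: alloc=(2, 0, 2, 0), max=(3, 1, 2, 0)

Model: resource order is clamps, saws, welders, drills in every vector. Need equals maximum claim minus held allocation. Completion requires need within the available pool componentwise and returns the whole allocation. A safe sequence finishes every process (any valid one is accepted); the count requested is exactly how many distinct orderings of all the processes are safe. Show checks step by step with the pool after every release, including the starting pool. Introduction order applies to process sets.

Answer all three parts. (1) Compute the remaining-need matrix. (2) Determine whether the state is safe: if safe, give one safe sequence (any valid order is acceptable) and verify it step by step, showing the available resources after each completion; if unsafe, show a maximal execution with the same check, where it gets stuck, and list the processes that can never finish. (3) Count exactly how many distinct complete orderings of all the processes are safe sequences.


(1) Need matrix, components ordered clamps, saws, welders, drills:
  proc-F: (1, 0, 0, 0)
  proc-B: (5, 0, 5, 2)
  proc-I: (5, 2, 5, 2)
  proc-C: (4, 0, 0, 0)
  proc-D: (1, 1, 0, 0)
(2) The state is SAFE; one workable sequence: proc-F, proc-D, proc-C, proc-B, proc-I.
Key observation: the first exact fit in this order is proc-F — it needs (1, 0, 0, 0) with (1, 0, 0, 0) free, meeting a requested resource to the last unit.
Verifying each step:
  pool = (1, 0, 0, 0)
  proc-F: need (1, 0, 0, 0) fits (1, 0, 0, 0); releases (1, 1, 0, 0), pool now (2, 1, 0, 0)
  proc-D: need (1, 1, 0, 0) fits (2, 1, 0, 0); releases (2, 0, 2, 0), pool now (4, 1, 2, 0)
  proc-C: need (4, 0, 0, 0) fits (4, 1, 2, 0); releases (1, 0, 3, 2), pool now (5, 1, 5, 2)
  proc-B: need (5, 0, 5, 2) fits (5, 1, 5, 2); releases (0, 2, 0, 1), pool now (5, 3, 5, 3)
  proc-I: need (5, 2, 5, 2) fits (5, 3, 5, 3); releases (2, 1, 1, 0), pool now (7, 4, 6, 3)
(3) Exactly 1 of the possible complete orderings is a safe sequence.


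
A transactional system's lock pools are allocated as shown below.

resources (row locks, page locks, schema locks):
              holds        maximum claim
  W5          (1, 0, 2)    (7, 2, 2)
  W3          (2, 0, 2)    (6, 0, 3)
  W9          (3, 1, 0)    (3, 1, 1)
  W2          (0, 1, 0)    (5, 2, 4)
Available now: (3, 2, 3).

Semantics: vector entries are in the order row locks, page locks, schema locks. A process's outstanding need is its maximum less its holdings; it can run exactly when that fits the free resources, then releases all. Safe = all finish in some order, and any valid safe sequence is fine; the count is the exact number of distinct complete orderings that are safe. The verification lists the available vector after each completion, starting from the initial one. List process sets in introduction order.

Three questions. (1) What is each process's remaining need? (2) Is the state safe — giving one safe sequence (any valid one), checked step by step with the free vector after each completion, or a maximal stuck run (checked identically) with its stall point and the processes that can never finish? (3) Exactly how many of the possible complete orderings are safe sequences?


(1) Remaining need (order row locks, page locks, schema locks):
  W5: (6, 2, 0)
  W3: (4, 0, 1)
  W9: (0, 0, 1)
  W2: (5, 1, 4)
(2) SAFE. One safe sequence: W9, W3, W5, W2.
Key observation: nothing binds to the last unit here — the tightest requested-resource margin is 1, first seen at W5 ((6, 2, 0) against (8, 3, 5)).
Verifying each step:
  pool = (3, 2, 3)
  run W9 (needs (0, 0, 1), free (3, 2, 3)); after release of (3, 1, 0) the pool is (6, 3, 3)
  run W3 (needs (4, 0, 1), free (6, 3, 3)); after release of (2, 0, 2) the pool is (8, 3, 5)
  run W5 (needs (6, 2, 0), free (8, 3, 5)); after release of (1, 0, 2) the pool is (9, 3, 7)
  run W2 (needs (5, 1, 4), free (9, 3, 7)); after release of (0, 1, 0) the pool is (9, 4, 7)
(3) The exact count: 4 of the possible complete orderings are safe sequences.


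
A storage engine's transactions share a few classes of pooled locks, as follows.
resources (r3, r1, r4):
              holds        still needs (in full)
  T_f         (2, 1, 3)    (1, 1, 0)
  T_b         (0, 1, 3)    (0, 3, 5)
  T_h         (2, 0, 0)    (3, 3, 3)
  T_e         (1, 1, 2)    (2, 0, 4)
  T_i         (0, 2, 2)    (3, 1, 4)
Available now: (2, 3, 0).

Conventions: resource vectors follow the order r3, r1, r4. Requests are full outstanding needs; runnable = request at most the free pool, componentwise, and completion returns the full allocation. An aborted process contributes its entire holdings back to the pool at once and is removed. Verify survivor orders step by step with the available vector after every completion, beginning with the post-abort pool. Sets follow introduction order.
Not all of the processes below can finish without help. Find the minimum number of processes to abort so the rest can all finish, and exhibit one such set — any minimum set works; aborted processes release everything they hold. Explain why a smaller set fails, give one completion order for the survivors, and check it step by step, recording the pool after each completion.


The answer: abort T_i.
Key observation: T_e could never have finished before the abort; with (0, 2, 2) returned by T_i, it fits at step 3.
Minimality: the empty abort set fails — the state is deadlocked as it stands.
The survivors complete as T_f, T_h, T_e, T_b. Walking it through (starting from the post-abort pool):
  pool = (2, 5, 2)
  T_f needs (1, 1, 0) <= (2, 5, 2) -> finishes; pool += (2, 1, 3) = (4, 6, 5)
  T_h needs (3, 3, 3) <= (4, 6, 5) -> finishes; pool += (2, 0, 0) = (6, 6, 5)
  T_e needs (2, 0, 4) <= (6, 6, 5) -> finishes; pool += (1, 1, 2) = (7, 7, 7)
  T_b needs (0, 3, 5) <= (7, 7, 7) -> finishes; pool += (0, 1, 3) = (7, 8, 10)


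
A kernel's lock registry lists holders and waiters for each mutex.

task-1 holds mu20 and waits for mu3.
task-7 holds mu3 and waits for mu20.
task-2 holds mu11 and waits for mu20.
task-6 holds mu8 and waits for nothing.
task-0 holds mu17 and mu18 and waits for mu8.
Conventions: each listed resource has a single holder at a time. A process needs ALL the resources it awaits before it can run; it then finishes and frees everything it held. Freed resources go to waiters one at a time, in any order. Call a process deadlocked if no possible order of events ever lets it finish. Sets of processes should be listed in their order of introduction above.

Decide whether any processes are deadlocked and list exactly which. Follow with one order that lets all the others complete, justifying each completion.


Deadlocked set: task-1, task-7 and task-2.
Key observation: the knot is the closed ring of waits task-1 -> task-7 -> task-1; task-2 waits into the deadlock from upstream.
One completion order for the rest: task-6, task-0.
Walking it through:
  task-6: no waits; runs immediately, freeing mu8
  run task-0 (all its waits — mu8 — are resolved); releases mu17 and mu18


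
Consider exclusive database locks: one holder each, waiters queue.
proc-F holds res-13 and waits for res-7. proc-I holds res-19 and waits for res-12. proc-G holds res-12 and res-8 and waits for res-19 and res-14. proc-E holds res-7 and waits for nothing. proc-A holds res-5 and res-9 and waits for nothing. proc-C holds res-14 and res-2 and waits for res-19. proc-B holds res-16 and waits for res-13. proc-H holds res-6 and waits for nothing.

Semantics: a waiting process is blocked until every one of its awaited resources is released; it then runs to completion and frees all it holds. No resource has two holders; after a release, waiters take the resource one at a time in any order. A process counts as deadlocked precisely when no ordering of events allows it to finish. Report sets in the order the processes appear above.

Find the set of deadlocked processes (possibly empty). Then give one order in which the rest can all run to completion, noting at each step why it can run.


The deadlocked set is proc-I, proc-G and proc-C.
Key observation: along proc-I -> proc-G -> proc-I, each member waits on what the next one holds — a deadlock; proc-C is caught in further circular waits.
A valid finishing order for the others: proc-E, proc-F, proc-B, proc-H, proc-A.
Check, step by step:
  proc-E: no waits; runs immediately, freeing res-7
  run proc-F (all its waits — res-7 — are resolved); releases res-13
  run proc-B (all its waits — res-13 — are resolved); releases res-16
  proc-H: no waits; runs immediately, freeing res-6
  proc-A: no waits; runs immediately, freeing res-5 and res-9


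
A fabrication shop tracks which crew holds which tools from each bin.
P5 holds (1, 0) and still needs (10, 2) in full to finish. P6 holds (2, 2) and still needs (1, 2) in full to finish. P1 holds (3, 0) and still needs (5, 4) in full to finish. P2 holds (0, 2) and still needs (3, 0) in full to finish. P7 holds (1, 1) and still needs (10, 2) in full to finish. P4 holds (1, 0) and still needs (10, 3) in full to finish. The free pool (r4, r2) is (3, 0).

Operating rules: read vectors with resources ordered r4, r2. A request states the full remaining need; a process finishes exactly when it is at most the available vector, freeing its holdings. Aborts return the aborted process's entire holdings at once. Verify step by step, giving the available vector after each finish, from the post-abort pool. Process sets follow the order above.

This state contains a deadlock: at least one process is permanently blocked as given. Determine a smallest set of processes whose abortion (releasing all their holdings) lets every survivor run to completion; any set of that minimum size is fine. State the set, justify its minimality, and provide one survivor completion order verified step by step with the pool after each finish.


Abort P5 and P7.
Key observation: the deadlocked P4 becomes finishable only because P5 and P7 released (2, 1); it completes at step 4 below.
Why nothing smaller works — every single abort fails: P5 alone leaves P7 blocked (short on r4); P6 alone leaves P5 blocked (short on r4); P1 alone leaves P5 blocked (short on r4); P2 alone leaves P5 blocked (short on r4); P7 alone leaves P5 blocked (short on r4); P4 alone leaves P5 blocked (short on r4).
The survivors complete as P2, P6, P1, P4. Check, step by step (starting from the post-abort pool):
  pool = (5, 1)
  P2 needs (3, 0) <= (5, 1) -> finishes; pool += (0, 2) = (5, 3)
  P6 needs (1, 2) <= (5, 3) -> finishes; pool += (2, 2) = (7, 5)
  P1 needs (5, 4) <= (7, 5) -> finishes; pool += (3, 0) = (10, 5)
  P4 needs (10, 3) <= (10, 5) -> finishes; pool += (1, 0) = (11, 5)


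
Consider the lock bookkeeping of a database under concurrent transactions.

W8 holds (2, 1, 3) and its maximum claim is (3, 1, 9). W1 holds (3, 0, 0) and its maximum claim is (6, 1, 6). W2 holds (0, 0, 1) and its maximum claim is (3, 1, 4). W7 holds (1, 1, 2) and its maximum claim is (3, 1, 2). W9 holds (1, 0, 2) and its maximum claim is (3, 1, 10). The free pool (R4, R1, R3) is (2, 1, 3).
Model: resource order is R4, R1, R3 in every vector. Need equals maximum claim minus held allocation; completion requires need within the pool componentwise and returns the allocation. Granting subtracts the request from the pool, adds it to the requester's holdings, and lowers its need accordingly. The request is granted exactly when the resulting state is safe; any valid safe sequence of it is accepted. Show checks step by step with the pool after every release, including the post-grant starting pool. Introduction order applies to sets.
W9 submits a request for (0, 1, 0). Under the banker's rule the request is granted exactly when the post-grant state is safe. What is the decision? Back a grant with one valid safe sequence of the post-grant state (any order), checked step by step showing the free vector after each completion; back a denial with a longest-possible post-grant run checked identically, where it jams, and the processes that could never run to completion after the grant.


GRANT — the state after the grant stays safe, e.g. via W7, W2, W8, W9, W1.
Key observation: the grant leaves (2, 0, 3) free — enough for W7, whose release restarts the cascade.
Verifying the post-grant state step by step:
  pool = (2, 0, 3)
  W7 needs (2, 0, 0) <= (2, 0, 3) -> finishes; pool += (1, 1, 2) = (3, 1, 5)
  W2 needs (3, 1, 3) <= (3, 1, 5) -> finishes; pool += (0, 0, 1) = (3, 1, 6)
  W8 needs (1, 0, 6) <= (3, 1, 6) -> finishes; pool += (2, 1, 3) = (5, 2, 9)
  W9 needs (2, 0, 8) <= (5, 2, 9) -> finishes; pool += (1, 1, 2) = (6, 3, 11)
  W1 needs (3, 1, 6) <= (6, 3, 11) -> finishes; pool += (3, 0, 0) = (9, 3, 11)


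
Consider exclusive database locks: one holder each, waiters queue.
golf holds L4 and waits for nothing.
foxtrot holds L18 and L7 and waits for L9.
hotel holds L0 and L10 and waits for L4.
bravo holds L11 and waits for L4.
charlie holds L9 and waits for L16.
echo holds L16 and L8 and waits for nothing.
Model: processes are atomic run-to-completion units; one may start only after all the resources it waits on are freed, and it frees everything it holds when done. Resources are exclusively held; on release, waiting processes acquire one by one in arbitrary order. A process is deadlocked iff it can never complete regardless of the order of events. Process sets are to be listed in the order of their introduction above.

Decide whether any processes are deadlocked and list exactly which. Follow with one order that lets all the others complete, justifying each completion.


Nothing here is deadlocked.
Key observation: all waits point, directly or indirectly, at processes that can finish, so nothing is permanently blocked.
The rest can finish in the order golf, echo, charlie, bravo, hotel, foxtrot.
Walking it through:
  golf: no waits; runs immediately, freeing L4
  echo: no waits; runs immediately, freeing L16 and L8
  run charlie (all its waits — L16 — are resolved); releases L9
  run bravo (all its waits — L4 — are resolved); releases L11
  run hotel (all its waits — L4 — are resolved); releases L0 and L10
  run foxtrot (all its waits — L9 — are resolved); releases L18 and L7


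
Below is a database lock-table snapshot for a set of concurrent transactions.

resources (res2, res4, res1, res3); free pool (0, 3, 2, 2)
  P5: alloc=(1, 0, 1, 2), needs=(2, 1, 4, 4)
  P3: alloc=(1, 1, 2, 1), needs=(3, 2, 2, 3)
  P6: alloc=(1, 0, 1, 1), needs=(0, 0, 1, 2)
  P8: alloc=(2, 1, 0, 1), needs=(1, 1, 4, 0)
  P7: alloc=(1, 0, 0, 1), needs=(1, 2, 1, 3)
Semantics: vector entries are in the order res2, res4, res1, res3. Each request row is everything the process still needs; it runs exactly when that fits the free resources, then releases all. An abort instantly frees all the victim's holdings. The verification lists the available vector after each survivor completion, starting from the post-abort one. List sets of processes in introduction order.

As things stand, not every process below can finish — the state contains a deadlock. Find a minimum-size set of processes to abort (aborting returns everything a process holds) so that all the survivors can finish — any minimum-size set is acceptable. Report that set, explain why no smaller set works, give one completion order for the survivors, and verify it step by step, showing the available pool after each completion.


Minimum abort set: P5.
Key observation: aborting P5 returns (1, 0, 1, 2), and P3 — hopeless before — runs at step 3 with the returned capacity in the pool.
Minimality: the empty abort set fails — the state is deadlocked as it stands.
Survivors finish in the order: P7, P6, P3, P8. Step-by-step check (pool after the aborts first):
  pool = (1, 3, 3, 4)
  run P7 (needs (1, 2, 1, 3), free (1, 3, 3, 4)); after release of (1, 0, 0, 1) the pool is (2, 3, 3, 5)
  run P6 (needs (0, 0, 1, 2), free (2, 3, 3, 5)); after release of (1, 0, 1, 1) the pool is (3, 3, 4, 6)
  run P3 (needs (3, 2, 2, 3), free (3, 3, 4, 6)); after release of (1, 1, 2, 1) the pool is (4, 4, 6, 7)
  run P8 (needs (1, 1, 4, 0), free (4, 4, 6, 7)); after release of (2, 1, 0, 1) the pool is (6, 5, 6, 8)


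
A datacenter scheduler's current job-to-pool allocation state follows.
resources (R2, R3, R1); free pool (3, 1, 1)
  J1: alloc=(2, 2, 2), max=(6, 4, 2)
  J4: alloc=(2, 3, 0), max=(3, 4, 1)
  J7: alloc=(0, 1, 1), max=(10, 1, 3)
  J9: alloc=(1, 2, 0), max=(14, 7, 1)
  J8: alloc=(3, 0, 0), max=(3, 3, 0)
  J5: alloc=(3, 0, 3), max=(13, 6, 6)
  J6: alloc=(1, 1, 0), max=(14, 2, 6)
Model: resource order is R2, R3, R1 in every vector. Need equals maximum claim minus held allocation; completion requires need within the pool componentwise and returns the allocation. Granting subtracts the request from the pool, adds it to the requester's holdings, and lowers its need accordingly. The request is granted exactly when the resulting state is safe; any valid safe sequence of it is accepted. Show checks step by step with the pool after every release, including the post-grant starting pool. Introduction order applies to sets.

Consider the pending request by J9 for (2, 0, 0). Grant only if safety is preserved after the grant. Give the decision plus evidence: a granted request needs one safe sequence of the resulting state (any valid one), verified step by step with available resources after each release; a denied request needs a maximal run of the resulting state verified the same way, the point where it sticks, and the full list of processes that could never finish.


DENY. Granting would leave the state unsafe.
Key observation: the wall is R2: completing J4, J8, J1 brings the pool only to (8, 6, 3), and all the rest need more.
After a pretend grant, a maximal execution: J4, J8, J1 — then nothing else fits. Verifying each step:
  pool = (1, 1, 1)
  J4: need (1, 1, 1) fits (1, 1, 1); releases (2, 3, 0), pool now (3, 4, 1)
  J8: need (0, 3, 0) fits (3, 4, 1); releases (3, 0, 0), pool now (6, 4, 1)
  J1: need (4, 2, 0) fits (6, 4, 1); releases (2, 2, 2), pool now (8, 6, 3)
  blocked: J7 wants (10, 0, 2), pool (8, 6, 3) — not enough R2
  blocked: J9 wants (11, 5, 1), pool (8, 6, 3) — not enough R2
  blocked: J5 wants (10, 6, 3), pool (8, 6, 3) — not enough R2
  blocked: J6 wants (13, 1, 6), pool (8, 6, 3) — not enough R2 and R1
Processes that could never finish after the grant: J7, J9, J5 and J6.


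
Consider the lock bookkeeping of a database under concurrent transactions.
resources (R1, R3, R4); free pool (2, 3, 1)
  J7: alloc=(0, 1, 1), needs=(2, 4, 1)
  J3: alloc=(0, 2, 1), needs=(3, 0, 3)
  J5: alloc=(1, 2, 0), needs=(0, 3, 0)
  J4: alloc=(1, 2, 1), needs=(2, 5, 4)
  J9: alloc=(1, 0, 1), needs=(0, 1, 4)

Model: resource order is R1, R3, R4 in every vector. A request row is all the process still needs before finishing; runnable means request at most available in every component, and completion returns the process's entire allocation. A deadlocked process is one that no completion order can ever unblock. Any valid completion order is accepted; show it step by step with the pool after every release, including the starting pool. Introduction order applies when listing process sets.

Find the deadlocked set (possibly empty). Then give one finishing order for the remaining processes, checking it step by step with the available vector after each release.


Deadlocked set: J3, J4 and J9.
Key observation: R4 is the bottleneck — with J5, J7 done the pool holds (3, 6, 2), short of every remaining need.
The rest can finish in the order J5, J7. Check, step by step:
  pool = (2, 3, 1)
  J5 needs (0, 3, 0) <= (2, 3, 1) -> finishes; pool += (1, 2, 0) = (3, 5, 1)
  J7 needs (2, 4, 1) <= (3, 5, 1) -> finishes; pool += (0, 1, 1) = (3, 6, 2)
The stuck group stays short no matter what:
  blocked: J3 wants (3, 0, 3), pool (3, 6, 2) — not enough R4
  blocked: J4 wants (2, 5, 4), pool (3, 6, 2) — not enough R4
  blocked: J9 wants (0, 1, 4), pool (3, 6, 2) — not enough R4


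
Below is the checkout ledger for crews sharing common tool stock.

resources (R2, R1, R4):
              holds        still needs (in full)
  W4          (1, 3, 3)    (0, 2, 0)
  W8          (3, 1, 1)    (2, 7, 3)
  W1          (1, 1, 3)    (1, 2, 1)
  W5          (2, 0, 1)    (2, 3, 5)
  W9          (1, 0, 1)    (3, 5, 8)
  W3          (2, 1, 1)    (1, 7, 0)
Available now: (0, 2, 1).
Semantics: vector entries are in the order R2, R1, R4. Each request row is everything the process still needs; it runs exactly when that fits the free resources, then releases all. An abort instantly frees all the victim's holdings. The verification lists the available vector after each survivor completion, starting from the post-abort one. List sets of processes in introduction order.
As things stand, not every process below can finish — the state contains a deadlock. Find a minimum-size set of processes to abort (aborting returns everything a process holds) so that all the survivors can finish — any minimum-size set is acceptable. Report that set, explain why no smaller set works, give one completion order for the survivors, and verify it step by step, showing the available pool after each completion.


Minimum abort set: W3.
Key observation: no ordering could ever have run W8 before the abort of W3; with (2, 1, 1) back in the pool it fits at step 5.
No smaller set exists: with zero aborts the deadlock remains.
One survivor order: W4, W1, W5, W9, W8. Walking it through (post-abort pool first):
  pool = (2, 3, 2)
  W4: need (0, 2, 0) fits (2, 3, 2); releases (1, 3, 3), pool now (3, 6, 5)
  W1: need (1, 2, 1) fits (3, 6, 5); releases (1, 1, 3), pool now (4, 7, 8)
  W5: need (2, 3, 5) fits (4, 7, 8); releases (2, 0, 1), pool now (6, 7, 9)
  W9: need (3, 5, 8) fits (6, 7, 9); releases (1, 0, 1), pool now (7, 7, 10)
  W8: need (2, 7, 3) fits (7, 7, 10); releases (3, 1, 1), pool now (10, 8, 11)


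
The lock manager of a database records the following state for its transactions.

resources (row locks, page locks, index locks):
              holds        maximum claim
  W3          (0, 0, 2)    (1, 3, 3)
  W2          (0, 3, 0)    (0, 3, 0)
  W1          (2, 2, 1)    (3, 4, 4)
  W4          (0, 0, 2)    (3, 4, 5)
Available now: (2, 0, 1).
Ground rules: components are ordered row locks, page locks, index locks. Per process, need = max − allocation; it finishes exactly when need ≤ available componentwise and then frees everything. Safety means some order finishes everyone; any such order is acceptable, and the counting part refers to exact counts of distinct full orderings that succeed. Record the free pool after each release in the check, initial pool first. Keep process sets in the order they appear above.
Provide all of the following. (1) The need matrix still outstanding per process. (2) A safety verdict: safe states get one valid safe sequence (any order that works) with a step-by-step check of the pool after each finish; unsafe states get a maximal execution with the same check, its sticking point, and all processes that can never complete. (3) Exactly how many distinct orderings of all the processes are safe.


(1) Need matrix, components ordered row locks, page locks, index locks:
  W3: (1, 3, 1)
  W2: (0, 0, 0)
  W1: (1, 2, 3)
  W4: (3, 4, 3)
(2) SAFE. One safe sequence: W2, W3, W1, W4.
Key observation: reading the order forward, W3 is the first process whose need (1, 3, 1) meets the free pool (2, 3, 1) exactly on a resource it requests.
Check, step by step:
  pool = (2, 0, 1)
  run W2 (needs (0, 0, 0), free (2, 0, 1)); after release of (0, 3, 0) the pool is (2, 3, 1)
  run W3 (needs (1, 3, 1), free (2, 3, 1)); after release of (0, 0, 2) the pool is (2, 3, 3)
  run W1 (needs (1, 2, 3), free (2, 3, 3)); after release of (2, 2, 1) the pool is (4, 5, 4)
  run W4 (needs (3, 4, 3), free (4, 5, 4)); after release of (0, 0, 2) the pool is (4, 5, 6)
(3) Exactly 1 of the possible complete orderings is a safe sequence.


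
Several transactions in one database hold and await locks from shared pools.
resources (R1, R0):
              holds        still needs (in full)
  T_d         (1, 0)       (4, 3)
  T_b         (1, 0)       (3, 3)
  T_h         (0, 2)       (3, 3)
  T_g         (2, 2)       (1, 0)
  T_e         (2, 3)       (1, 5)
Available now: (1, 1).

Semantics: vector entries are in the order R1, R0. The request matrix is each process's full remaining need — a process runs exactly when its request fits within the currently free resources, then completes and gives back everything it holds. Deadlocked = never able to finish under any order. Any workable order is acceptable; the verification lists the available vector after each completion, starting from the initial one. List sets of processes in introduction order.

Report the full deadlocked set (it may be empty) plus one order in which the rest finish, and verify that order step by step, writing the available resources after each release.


The deadlocked set is empty.
Key observation: beginning at T_g, releases accumulate fast enough that every process eventually fits.
One completion order for the rest: T_g, T_b, T_h, T_e, T_d. Walking it through:
  pool = (1, 1)
  T_g: need (1, 0) fits (1, 1); releases (2, 2), pool now (3, 3)
  T_b: need (3, 3) fits (3, 3); releases (1, 0), pool now (4, 3)
  T_h: need (3, 3) fits (4, 3); releases (0, 2), pool now (4, 5)
  T_e: need (1, 5) fits (4, 5); releases (2, 3), pool now (6, 8)
  T_d: need (4, 3) fits (6, 8); releases (1, 0), pool now (7, 8)


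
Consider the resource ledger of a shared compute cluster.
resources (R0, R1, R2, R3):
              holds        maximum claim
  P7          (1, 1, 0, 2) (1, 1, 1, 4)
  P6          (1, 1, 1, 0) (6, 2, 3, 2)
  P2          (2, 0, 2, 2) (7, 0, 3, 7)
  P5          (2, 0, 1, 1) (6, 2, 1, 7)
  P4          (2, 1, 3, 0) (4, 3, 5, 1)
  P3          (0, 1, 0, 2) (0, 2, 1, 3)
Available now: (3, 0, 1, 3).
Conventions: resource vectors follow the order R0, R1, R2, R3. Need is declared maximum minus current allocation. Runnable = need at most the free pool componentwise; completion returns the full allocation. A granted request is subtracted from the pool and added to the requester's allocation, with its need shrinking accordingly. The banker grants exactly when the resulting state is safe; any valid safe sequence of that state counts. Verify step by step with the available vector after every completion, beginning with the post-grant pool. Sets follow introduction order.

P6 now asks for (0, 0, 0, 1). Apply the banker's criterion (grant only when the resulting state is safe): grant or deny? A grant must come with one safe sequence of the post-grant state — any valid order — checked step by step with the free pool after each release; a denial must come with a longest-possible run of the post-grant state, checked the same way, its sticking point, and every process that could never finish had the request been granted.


GRANT: granting preserves safety; a valid post-grant sequence is P7, P3, P5, P4, P6, P2.
Key observation: with (3, 0, 1, 2) left after the transfer, P7 can run at once — the state stays safe.
Step-by-step check of the post-grant state:
  pool = (3, 0, 1, 2)
  P7 needs (0, 0, 1, 2) <= (3, 0, 1, 2) -> finishes; pool += (1, 1, 0, 2) = (4, 1, 1, 4)
  P3 needs (0, 1, 1, 1) <= (4, 1, 1, 4) -> finishes; pool += (0, 1, 0, 2) = (4, 2, 1, 6)
  P5 needs (4, 2, 0, 6) <= (4, 2, 1, 6) -> finishes; pool += (2, 0, 1, 1) = (6, 2, 2, 7)
  P4 needs (2, 2, 2, 1) <= (6, 2, 2, 7) -> finishes; pool += (2, 1, 3, 0) = (8, 3, 5, 7)
  P6 needs (5, 1, 2, 1) <= (8, 3, 5, 7) -> finishes; pool += (1, 1, 1, 1) = (9, 4, 6, 8)
  P2 needs (5, 0, 1, 5) <= (9, 4, 6, 8) -> finishes; pool += (2, 0, 2, 2) = (11, 4, 8, 10)


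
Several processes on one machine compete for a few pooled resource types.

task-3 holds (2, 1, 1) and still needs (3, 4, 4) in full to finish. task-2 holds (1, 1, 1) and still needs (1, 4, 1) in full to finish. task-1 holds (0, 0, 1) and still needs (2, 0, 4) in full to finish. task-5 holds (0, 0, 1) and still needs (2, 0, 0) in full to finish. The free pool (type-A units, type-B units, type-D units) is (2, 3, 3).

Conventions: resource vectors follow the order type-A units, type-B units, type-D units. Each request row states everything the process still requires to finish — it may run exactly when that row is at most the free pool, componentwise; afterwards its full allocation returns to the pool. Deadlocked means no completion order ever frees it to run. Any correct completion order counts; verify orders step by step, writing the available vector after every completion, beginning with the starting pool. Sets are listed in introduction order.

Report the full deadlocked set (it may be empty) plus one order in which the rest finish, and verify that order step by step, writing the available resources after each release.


Deadlocked set: task-3 and task-2.
Key observation: the wall is type-B units: completing task-5, task-1 brings the pool only to (2, 3, 5), and all the rest need more.
The rest can finish in the order task-5, task-1. Step-by-step check:
  pool = (2, 3, 3)
  task-5: need (2, 0, 0) fits (2, 3, 3); releases (0, 0, 1), pool now (2, 3, 4)
  task-1: need (2, 0, 4) fits (2, 3, 4); releases (0, 0, 1), pool now (2, 3, 5)
The stuck group stays short no matter what:
  task-3 still needs (3, 4, 4) but only (2, 3, 5) is free — short on type-A units and type-B units
  task-2 still needs (1, 4, 1) but only (2, 3, 5) is free — short on type-B units


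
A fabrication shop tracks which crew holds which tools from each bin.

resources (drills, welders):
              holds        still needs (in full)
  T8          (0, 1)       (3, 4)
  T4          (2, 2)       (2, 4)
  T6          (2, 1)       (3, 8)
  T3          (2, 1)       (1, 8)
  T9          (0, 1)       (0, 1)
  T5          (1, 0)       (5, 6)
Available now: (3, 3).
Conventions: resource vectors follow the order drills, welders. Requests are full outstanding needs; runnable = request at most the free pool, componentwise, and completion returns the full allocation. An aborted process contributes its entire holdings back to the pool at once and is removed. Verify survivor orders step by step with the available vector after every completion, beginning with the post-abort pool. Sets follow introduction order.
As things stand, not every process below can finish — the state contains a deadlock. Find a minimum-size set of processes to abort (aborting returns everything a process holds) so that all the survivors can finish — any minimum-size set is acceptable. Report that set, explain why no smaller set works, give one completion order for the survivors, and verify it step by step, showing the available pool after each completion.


The answer: abort T6.
Key observation: T3 had no path to completion before; after the abort of T6 ((2, 1) returned), step 4 is where it fits.
No smaller set exists: with zero aborts the deadlock remains.
Survivors finish in the order: T9, T8, T4, T3, T5. Check, step by step (pool after the aborts first):
  pool = (5, 4)
  run T9 (needs (0, 1), free (5, 4)); after release of (0, 1) the pool is (5, 5)
  run T8 (needs (3, 4), free (5, 5)); after release of (0, 1) the pool is (5, 6)
  run T4 (needs (2, 4), free (5, 6)); after release of (2, 2) the pool is (7, 8)
  run T3 (needs (1, 8), free (7, 8)); after release of (2, 1) the pool is (9, 9)
  run T5 (needs (5, 6), free (9, 9)); after release of (1, 0) the pool is (10, 9)


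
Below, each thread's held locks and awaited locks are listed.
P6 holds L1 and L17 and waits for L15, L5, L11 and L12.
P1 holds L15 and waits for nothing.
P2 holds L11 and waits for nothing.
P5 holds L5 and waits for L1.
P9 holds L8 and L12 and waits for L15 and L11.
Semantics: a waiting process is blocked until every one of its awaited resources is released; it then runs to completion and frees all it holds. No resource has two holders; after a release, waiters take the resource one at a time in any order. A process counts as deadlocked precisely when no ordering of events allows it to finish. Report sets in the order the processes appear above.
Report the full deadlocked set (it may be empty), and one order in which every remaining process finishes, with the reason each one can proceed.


Deadlocked set: P6 and P5.
Key observation: the cycle P6 -> P5 -> P6 can never break — each member waits on the next; no other process is dragged down with it.
A valid finishing order for the others: P2, P1, P9.
Check, step by step:
  P2 waits on nothing -> runs at once and releases L11
  P1 waits on nothing -> runs at once and releases L15
  P9 waits on L15 and L11 — all released -> runs and releases L8 and L12


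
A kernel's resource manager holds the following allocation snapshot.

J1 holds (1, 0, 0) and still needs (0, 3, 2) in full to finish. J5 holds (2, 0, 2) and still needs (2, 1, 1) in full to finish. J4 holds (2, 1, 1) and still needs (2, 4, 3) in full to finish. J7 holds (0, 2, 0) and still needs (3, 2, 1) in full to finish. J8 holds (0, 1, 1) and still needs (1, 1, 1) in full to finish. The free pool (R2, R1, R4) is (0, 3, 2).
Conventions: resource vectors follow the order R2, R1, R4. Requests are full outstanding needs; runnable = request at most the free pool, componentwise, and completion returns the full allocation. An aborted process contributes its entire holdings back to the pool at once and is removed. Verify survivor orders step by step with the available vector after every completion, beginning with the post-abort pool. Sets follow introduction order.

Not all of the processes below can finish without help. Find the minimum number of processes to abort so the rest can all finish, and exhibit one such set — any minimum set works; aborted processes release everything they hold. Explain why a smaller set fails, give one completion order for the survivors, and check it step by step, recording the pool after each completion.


Minimum abort set: J4.
Key observation: aborting J4 returns (2, 1, 1), and J5 — hopeless before — runs at step 1 with the returned capacity in the pool.
Why nothing smaller works: aborting no one leaves the state deadlocked as given.
Survivors finish in the order: J5, J1, J8, J7. Step-by-step check (pool after the aborts first):
  pool = (2, 4, 3)
  J5 needs (2, 1, 1) <= (2, 4, 3) -> finishes; pool += (2, 0, 2) = (4, 4, 5)
  J1 needs (0, 3, 2) <= (4, 4, 5) -> finishes; pool += (1, 0, 0) = (5, 4, 5)
  J8 needs (1, 1, 1) <= (5, 4, 5) -> finishes; pool += (0, 1, 1) = (5, 5, 6)
  J7 needs (3, 2, 1) <= (5, 5, 6) -> finishes; pool += (0, 2, 0) = (5, 7, 6)
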